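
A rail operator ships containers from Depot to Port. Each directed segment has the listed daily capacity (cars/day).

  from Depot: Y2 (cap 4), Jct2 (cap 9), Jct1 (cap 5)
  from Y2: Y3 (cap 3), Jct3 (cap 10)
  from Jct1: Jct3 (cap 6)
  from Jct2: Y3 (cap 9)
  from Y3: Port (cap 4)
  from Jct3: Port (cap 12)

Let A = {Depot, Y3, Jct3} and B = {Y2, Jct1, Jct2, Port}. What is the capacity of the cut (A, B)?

Edges leaving {Depot, Y3, Jct3}: Depot→Y2 (4), Depot→Jct1 (5), Depot→Jct2 (9), Y3→Port (4), Jct3→Port (12).
Cut capacity = 4 + 5 + 9 + 4 + 12 = 34.

34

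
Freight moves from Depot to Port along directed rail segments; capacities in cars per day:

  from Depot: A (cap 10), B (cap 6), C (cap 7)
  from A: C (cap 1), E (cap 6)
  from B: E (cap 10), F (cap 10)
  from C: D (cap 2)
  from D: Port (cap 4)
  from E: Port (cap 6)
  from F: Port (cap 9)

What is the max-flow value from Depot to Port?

Augment Depot→A→E→Port: bottleneck 6, flow now 6.
Augment Depot→B→F→Port: bottleneck 6, flow now 12.
Augment Depot→C→D→Port: bottleneck 2, flow now 14.
No augmenting path remains; maximum flow = 14.
In the residual graph, reachable from Depot: {Depot, A, C}.
Min-cut edges: Depot→B (6), A→E (6), C→D (2); capacity 6 + 6 + 2 = 14.
This cut is saturated, so no flow can exceed 14.

14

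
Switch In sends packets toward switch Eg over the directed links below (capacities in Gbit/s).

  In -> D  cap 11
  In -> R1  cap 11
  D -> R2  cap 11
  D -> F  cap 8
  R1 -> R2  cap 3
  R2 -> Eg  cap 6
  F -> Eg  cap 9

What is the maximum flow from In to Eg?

Augment In→D→R2→Eg: bottleneck 6, flow now 6.
Augment In→D→F→Eg: bottleneck 5, flow now 11.
Augment In→R1→R2→D→F→Eg: bottleneck 3, flow now 14. (uses reverse residual edge)
No augmenting path remains; maximum flow = 14.
In the residual graph, reachable from In: {In, R1}.
Min-cut edges: In→D (11), R1→R2 (3); capacity 11 + 3 = 14.
This cut is saturated, so no flow can exceed 14.

14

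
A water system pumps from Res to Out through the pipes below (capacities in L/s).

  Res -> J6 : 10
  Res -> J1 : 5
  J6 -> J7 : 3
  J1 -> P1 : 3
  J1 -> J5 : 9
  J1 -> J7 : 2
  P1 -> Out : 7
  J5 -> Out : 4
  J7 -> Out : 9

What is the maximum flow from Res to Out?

Augment Res→J6→J7→Out: bottleneck 3, flow now 3.
Augment Res→J1→P1→Out: bottleneck 3, flow now 6.
Augment Res→J1→J5→Out: bottleneck 2, flow now 8.
No augmenting path remains; maximum flow = 8.
In the residual graph, reachable from Res: {Res, J6}.
Min-cut edges: Res→J1 (5), J6→J7 (3); capacity 5 + 3 = 8.
This cut is saturated, so no flow can exceed 8.

8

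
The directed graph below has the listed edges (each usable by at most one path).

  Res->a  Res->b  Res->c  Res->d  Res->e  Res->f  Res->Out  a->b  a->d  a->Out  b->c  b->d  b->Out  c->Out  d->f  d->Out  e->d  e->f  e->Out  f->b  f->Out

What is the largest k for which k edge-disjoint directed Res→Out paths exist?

Assign every edge capacity 1; by Menger, the answer equals the max flow.
Path Res→Out (+1); total 1.
Path Res→a→Out (+1); total 2.
Path Res→b→Out (+1); total 3.
Path Res→c→Out (+1); total 4.
Path Res→d→Out (+1); total 5.
Path Res→e→Out (+1); total 6.
Path Res→f→Out (+1); total 7.
No residual Res→Out path; max flow = 7.
Certifying cut of size 7: {Res→Out, Res→a, Res→b, Res→c, Res→d, Res→e, Res→f}.

7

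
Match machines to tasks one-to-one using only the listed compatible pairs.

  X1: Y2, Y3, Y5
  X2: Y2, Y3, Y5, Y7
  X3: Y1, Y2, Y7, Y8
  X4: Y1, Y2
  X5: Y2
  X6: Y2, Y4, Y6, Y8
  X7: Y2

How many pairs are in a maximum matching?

6

Unit-capacity flow: source→left, listed edges, right→sink; max matching = max flow.
Augmenting path X1→Y2 (+1); matched 1.
Augmenting path X2→Y3 (+1); matched 2.
Augmenting path X3→Y1 (+1); matched 3.
Augmenting path X6→Y4 (+1); matched 4.
Augmenting path X4→Y1→X3→Y7 (+1); matched 5.
Augmenting path X5→Y2→X1→Y5 (+1); matched 6.
No augmenting path remains; maximum matching = 6.
König certificate: {X1, X2, X3, X4, X6, Y2} is a vertex cover of size 6 (every listed pair touches it), so no matching can be larger.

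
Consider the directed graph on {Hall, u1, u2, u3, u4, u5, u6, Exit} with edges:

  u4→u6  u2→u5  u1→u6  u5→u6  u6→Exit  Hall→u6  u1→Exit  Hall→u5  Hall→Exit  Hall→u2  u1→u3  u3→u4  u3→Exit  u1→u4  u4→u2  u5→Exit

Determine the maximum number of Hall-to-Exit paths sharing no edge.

Assign every edge capacity 1; by Menger, the answer equals the max flow.
Path Hall→Exit (+1); total 1.
Path Hall→u5→Exit (+1); total 2.
Path Hall→u6→Exit (+1); total 3.
No residual Hall→Exit path; max flow = 3.
Certifying cut of size 3: {Hall→Exit, u5→Exit, u6→Exit}.

3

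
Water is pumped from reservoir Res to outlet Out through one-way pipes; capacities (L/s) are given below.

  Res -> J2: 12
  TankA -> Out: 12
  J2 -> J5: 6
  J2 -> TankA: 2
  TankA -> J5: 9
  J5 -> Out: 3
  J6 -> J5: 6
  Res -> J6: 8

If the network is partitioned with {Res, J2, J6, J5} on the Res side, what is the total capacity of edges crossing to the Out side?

5

Edges leaving {Res, J2, J6, J5}: J2→TankA (2), J5→Out (3).
Cut capacity = 2 + 3 = 5.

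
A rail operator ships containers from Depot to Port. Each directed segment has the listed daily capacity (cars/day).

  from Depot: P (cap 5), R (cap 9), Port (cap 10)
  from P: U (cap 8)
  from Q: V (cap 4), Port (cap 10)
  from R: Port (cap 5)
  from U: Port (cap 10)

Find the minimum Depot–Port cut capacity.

20

Augment Depot→Port: bottleneck 10, flow now 10.
Augment Depot→R→Port: bottleneck 5, flow now 15.
Augment Depot→P→U→Port: bottleneck 5, flow now 20.
No augmenting path remains; maximum flow = 20.
By max-flow min-cut, the minimum cut capacity equals the max flow.
In the residual graph, reachable from Depot: {Depot, R}.
Min-cut edges: Depot→P (5), Depot→Port (10), R→Port (5); capacity 5 + 10 + 5 = 20.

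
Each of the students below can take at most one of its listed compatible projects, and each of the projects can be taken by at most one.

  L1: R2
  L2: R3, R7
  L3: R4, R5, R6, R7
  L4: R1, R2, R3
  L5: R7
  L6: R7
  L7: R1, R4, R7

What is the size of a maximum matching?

6

Unit-capacity flow: source→left, listed edges, right→sink; max matching = max flow.
Augmenting path L1→R2 (+1); matched 1.
Augmenting path L2→R3 (+1); matched 2.
Augmenting path L3→R4 (+1); matched 3.
Augmenting path L4→R1 (+1); matched 4.
Augmenting path L5→R7 (+1); matched 5.
Augmenting path L7→R4→L3→R5 (+1); matched 6.
No augmenting path remains; maximum matching = 6.
König certificate: {L1, L2, L3, L4, L7, R7} is a vertex cover of size 6 (every listed pair touches it), so no matching can be larger.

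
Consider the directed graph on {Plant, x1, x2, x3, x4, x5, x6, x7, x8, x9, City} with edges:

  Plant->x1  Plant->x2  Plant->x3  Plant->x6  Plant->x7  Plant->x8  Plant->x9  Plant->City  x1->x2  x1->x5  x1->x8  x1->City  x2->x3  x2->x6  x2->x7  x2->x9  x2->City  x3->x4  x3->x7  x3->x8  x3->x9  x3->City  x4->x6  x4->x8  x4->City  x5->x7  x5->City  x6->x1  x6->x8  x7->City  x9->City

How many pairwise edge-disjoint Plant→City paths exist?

Assign every edge capacity 1; by Menger, the answer equals the max flow.
Path Plant→City (+1); total 1.
Path Plant→x1→City (+1); total 2.
Path Plant→x2→City (+1); total 3.
Path Plant→x3→City (+1); total 4.
Path Plant→x7→City (+1); total 5.
Path Plant→x9→City (+1); total 6.
Path Plant→x6→x1→x5→City (+1); total 7.
No residual Plant→City path; max flow = 7.
Certifying cut of size 7: {Plant→City, Plant→x1, Plant→x2, Plant→x3, Plant→x6, Plant→x7, Plant→x9}.

7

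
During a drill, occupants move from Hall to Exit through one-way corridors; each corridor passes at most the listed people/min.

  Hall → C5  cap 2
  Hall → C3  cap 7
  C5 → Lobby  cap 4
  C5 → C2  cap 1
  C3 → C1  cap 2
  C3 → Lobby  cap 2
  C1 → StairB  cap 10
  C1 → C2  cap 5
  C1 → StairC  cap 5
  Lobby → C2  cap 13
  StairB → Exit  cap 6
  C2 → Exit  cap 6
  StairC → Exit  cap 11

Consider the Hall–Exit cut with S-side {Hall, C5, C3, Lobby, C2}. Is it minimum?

Given cut capacity: 2 + 6 = 8.
Augment Hall→C5→C2→Exit: bottleneck 1, flow now 1.
Augment Hall→C5→Lobby→C2→Exit: bottleneck 1, flow now 2.
Augment Hall→C3→C1→StairB→Exit: bottleneck 2, flow now 4.
Augment Hall→C3→Lobby→C2→Exit: bottleneck 2, flow now 6.
No augmenting path remains; maximum flow = 6.
In the residual graph, reachable from Hall: {Hall, C3}.
Min-cut edges: Hall→C5 (2), C3→C1 (2), C3→Lobby (2); capacity 2 + 2 + 2 = 6.
Cut capacity 8 exceeds the max flow 6, so it is not minimum.

No — its capacity is 8, but the minimum cut has capacity 6.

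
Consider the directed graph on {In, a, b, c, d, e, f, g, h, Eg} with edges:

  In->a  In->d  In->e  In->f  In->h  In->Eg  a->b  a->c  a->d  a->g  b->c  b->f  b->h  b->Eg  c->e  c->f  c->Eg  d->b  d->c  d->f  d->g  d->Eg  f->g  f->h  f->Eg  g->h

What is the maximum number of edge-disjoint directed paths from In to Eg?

Assign every edge capacity 1; by Menger, the answer equals the max flow.
Path In→Eg (+1); total 1.
Path In→d→Eg (+1); total 2.
Path In→f→Eg (+1); total 3.
Path In→a→b→Eg (+1); total 4.
No residual In→Eg path; max flow = 4.
Certifying cut of size 4: {In→Eg, In→a, In→d, In→f}.

4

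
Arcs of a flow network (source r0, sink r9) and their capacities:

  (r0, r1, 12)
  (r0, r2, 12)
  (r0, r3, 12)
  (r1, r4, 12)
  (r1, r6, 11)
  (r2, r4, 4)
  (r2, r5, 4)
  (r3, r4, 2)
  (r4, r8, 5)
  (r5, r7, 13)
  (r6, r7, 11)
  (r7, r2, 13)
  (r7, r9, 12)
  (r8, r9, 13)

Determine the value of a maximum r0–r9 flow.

17

Augment r0→r1→r4→r8→r9: bottleneck 5, flow now 5.
Augment r0→r1→r6→r7→r9: bottleneck 7, flow now 12.
Augment r0→r2→r5→r7→r9: bottleneck 4, flow now 16.
Augment r0→r2→r4→r1→r6→r7→r9: bottleneck 1, flow now 17. (uses reverse residual edge)
No augmenting path remains; maximum flow = 17.
In the residual graph, reachable from r0: {r0, r1, r2, r3, r4, r5, r6, r7}.
Min-cut edges: r4→r8 (5), r7→r9 (12); capacity 5 + 12 = 17.
This cut is saturated, so no flow can exceed 17.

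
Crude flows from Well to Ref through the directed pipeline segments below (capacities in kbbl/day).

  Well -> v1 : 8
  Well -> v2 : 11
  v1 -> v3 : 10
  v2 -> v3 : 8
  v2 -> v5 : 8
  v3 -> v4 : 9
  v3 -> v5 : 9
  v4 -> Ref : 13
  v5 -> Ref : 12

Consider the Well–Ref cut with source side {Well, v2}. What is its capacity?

Edges leaving {Well, v2}: Well→v1 (8), v2→v3 (8), v2→v5 (8).
Cut capacity = 8 + 8 + 8 = 24.

24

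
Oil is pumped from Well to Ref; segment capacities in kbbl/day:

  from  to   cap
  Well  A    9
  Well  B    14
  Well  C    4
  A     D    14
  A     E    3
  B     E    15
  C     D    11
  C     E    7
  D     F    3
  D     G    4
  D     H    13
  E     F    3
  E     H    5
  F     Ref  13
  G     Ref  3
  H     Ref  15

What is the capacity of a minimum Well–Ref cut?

Augment Well→A→D→F→Ref: bottleneck 3, flow now 3.
Augment Well→A→D→G→Ref: bottleneck 3, flow now 6.
Augment Well→A→D→H→Ref: bottleneck 3, flow now 9.
Augment Well→B→E→F→Ref: bottleneck 3, flow now 12.
Augment Well→B→E→H→Ref: bottleneck 5, flow now 17.
Augment Well→C→D→H→Ref: bottleneck 4, flow now 21.
No augmenting path remains; maximum flow = 21.
By max-flow min-cut, the minimum cut capacity equals the max flow.
In the residual graph, reachable from Well: {Well, B, E}.
Min-cut edges: Well→A (9), Well→C (4), E→F (3), E→H (5); capacity 9 + 4 + 3 + 5 = 21.

21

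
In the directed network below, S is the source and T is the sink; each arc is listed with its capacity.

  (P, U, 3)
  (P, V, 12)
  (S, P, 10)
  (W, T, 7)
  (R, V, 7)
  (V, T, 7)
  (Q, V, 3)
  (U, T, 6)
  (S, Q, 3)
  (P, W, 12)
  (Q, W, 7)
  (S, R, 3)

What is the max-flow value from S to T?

16

Augment S→P→U→T: bottleneck 3, flow now 3.
Augment S→P→V→T: bottleneck 7, flow now 10.
Augment S→Q→W→T: bottleneck 3, flow now 13.
Augment S→R→V→P→W→T: bottleneck 3, flow now 16. (uses reverse residual edge)
No augmenting path remains; maximum flow = 16.
In the residual graph, reachable from S: {S}.
Min-cut edges: S→P (10), S→Q (3), S→R (3); capacity 10 + 3 + 3 = 16.
This cut is saturated, so no flow can exceed 16.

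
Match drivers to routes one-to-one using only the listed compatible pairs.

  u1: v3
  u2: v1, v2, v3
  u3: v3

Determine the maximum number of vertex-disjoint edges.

2

Unit-capacity flow: source→left, listed edges, right→sink; max matching = max flow.
Augmenting path u1→v3 (+1); matched 1.
Augmenting path u2→v1 (+1); matched 2.
No augmenting path remains; maximum matching = 2.
König certificate: {u2, v3} is a vertex cover of size 2 (every listed pair touches it), so no matching can be larger.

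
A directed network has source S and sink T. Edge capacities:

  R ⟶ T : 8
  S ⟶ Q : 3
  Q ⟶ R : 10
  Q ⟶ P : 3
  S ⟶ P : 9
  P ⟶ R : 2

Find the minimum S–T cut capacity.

5

Augment S→P→R→T: bottleneck 2, flow now 2.
Augment S→Q→R→T: bottleneck 3, flow now 5.
No augmenting path remains; maximum flow = 5.
By max-flow min-cut, the minimum cut capacity equals the max flow.
In the residual graph, reachable from S: {S, P}.
Min-cut edges: S→Q (3), P→R (2); capacity 3 + 2 = 5.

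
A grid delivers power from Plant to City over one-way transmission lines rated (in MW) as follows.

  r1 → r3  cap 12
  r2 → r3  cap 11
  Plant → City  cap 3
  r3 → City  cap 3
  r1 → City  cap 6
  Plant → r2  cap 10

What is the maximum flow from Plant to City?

6

Augment Plant→City: bottleneck 3, flow now 3.
Augment Plant→r2→r3→City: bottleneck 3, flow now 6.
No augmenting path remains; maximum flow = 6.
In the residual graph, reachable from Plant: {Plant, r2, r3}.
Min-cut edges: Plant→City (3), r3→City (3); capacity 3 + 3 = 6.
This cut is saturated, so no flow can exceed 6.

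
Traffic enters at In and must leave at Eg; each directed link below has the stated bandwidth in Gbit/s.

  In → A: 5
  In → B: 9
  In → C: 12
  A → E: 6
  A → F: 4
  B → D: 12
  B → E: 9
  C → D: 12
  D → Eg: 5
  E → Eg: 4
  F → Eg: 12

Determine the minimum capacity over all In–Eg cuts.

Augment In→A→E→Eg: bottleneck 4, flow now 4.
Augment In→A→F→Eg: bottleneck 1, flow now 5.
Augment In→B→D→Eg: bottleneck 5, flow now 10.
Augment In→B→E→A→F→Eg: bottleneck 3, flow now 13. (uses reverse residual edge)
No augmenting path remains; maximum flow = 13.
By max-flow min-cut, the minimum cut capacity equals the max flow.
In the residual graph, reachable from In: {In, A, B, C, D, E}.
Min-cut edges: A→F (4), D→Eg (5), E→Eg (4); capacity 4 + 5 + 4 = 13.

13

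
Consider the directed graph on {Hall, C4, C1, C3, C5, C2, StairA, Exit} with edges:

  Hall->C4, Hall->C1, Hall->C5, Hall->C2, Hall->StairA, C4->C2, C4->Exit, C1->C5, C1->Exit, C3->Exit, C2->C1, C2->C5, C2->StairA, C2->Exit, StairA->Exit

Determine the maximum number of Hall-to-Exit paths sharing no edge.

4

Assign every edge capacity 1; by Menger, the answer equals the max flow.
Path Hall→C4→Exit (+1); total 1.
Path Hall→C1→Exit (+1); total 2.
Path Hall→C2→Exit (+1); total 3.
Path Hall→StairA→Exit (+1); total 4.
No residual Hall→Exit path; max flow = 4.
Certifying cut of size 4: {Hall→C1, Hall→C2, Hall→C4, Hall→StairA}.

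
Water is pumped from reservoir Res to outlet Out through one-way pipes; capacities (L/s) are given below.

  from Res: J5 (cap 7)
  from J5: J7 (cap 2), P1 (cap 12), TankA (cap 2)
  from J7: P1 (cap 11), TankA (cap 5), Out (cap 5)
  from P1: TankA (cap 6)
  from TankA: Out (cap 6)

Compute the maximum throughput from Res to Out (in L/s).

Augment Res→J5→J7→Out: bottleneck 2, flow now 2.
Augment Res→J5→TankA→Out: bottleneck 2, flow now 4.
Augment Res→J5→P1→TankA→Out: bottleneck 3, flow now 7.
No augmenting path remains; maximum flow = 7.
In the residual graph, reachable from Res: {Res}.
Min-cut edges: Res→J5 (7); capacity 7 = 7.
This cut is saturated, so no flow can exceed 7.

7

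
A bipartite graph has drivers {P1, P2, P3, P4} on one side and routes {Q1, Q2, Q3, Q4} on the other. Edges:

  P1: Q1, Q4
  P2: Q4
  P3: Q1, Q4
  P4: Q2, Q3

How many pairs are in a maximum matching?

3

Unit-capacity flow: source→left, listed edges, right→sink; max matching = max flow.
Augmenting path P1→Q1 (+1); matched 1.
Augmenting path P2→Q4 (+1); matched 2.
Augmenting path P4→Q2 (+1); matched 3.
No augmenting path remains; maximum matching = 3.
König certificate: {P4, Q1, Q4} is a vertex cover of size 3 (every listed pair touches it), so no matching can be larger.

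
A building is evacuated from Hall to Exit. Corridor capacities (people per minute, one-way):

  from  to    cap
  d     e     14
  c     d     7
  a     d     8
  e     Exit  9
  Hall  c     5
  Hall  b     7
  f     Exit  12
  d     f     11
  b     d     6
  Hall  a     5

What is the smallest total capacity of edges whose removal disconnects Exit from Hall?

16

Augment Hall→a→d→e→Exit: bottleneck 5, flow now 5.
Augment Hall→b→d→e→Exit: bottleneck 4, flow now 9.
Augment Hall→b→d→f→Exit: bottleneck 2, flow now 11.
Augment Hall→c→d→f→Exit: bottleneck 5, flow now 16.
No augmenting path remains; maximum flow = 16.
By max-flow min-cut, the minimum cut capacity equals the max flow.
In the residual graph, reachable from Hall: {Hall, b}.
Min-cut edges: Hall→a (5), Hall→c (5), b→d (6); capacity 5 + 5 + 6 = 16.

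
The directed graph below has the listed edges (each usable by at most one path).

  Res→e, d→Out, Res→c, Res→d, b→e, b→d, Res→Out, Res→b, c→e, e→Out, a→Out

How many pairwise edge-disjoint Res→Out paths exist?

3

Assign every edge capacity 1; by Menger, the answer equals the max flow.
Path Res→Out (+1); total 1.
Path Res→d→Out (+1); total 2.
Path Res→e→Out (+1); total 3.
No residual Res→Out path; max flow = 3.
Certifying cut of size 3: {Res→Out, d→Out, e→Out}.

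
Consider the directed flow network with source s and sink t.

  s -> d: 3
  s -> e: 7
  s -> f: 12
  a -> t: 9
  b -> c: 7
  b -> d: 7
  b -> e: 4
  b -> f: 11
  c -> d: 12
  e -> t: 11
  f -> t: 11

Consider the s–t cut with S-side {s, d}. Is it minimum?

Given cut capacity: 7 + 12 = 19.
Augment s→e→t: bottleneck 7, flow now 7.
Augment s→f→t: bottleneck 11, flow now 18.
No augmenting path remains; maximum flow = 18.
In the residual graph, reachable from s: {s, d, f}.
Min-cut edges: s→e (7), f→t (11); capacity 7 + 11 = 18.
Cut capacity 19 exceeds the max flow 18, so it is not minimum.

No — its capacity is 19, but the minimum cut has capacity 18.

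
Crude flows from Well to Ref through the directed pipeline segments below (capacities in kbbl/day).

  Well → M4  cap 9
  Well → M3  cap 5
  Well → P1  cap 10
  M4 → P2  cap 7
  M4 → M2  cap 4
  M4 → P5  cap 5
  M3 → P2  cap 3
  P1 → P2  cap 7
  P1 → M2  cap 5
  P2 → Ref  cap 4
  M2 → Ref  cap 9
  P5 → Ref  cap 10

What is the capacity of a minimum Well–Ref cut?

18

Augment Well→M4→P2→Ref: bottleneck 4, flow now 4.
Augment Well→M4→M2→Ref: bottleneck 4, flow now 8.
Augment Well→M4→P5→Ref: bottleneck 1, flow now 9.
Augment Well→P1→M2→Ref: bottleneck 5, flow now 14.
Augment Well→M3→P2→M4→P5→Ref: bottleneck 3, flow now 17. (uses reverse residual edge)
Augment Well→P1→P2→M4→P5→Ref: bottleneck 1, flow now 18. (uses reverse residual edge)
No augmenting path remains; maximum flow = 18.
By max-flow min-cut, the minimum cut capacity equals the max flow.
In the residual graph, reachable from Well: {Well, M3, P1, P2}.
Min-cut edges: Well→M4 (9), P1→M2 (5), P2→Ref (4); capacity 9 + 5 + 4 = 18.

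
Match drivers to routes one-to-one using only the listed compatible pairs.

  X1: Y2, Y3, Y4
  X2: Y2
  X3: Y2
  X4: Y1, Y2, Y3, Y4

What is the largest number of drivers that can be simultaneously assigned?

Unit-capacity flow: source→left, listed edges, right→sink; max matching = max flow.
Augmenting path X1→Y2 (+1); matched 1.
Augmenting path X4→Y1 (+1); matched 2.
Augmenting path X2→Y2→X1→Y3 (+1); matched 3.
No augmenting path remains; maximum matching = 3.
König certificate: {X1, X4, Y2} is a vertex cover of size 3 (every listed pair touches it), so no matching can be larger.

3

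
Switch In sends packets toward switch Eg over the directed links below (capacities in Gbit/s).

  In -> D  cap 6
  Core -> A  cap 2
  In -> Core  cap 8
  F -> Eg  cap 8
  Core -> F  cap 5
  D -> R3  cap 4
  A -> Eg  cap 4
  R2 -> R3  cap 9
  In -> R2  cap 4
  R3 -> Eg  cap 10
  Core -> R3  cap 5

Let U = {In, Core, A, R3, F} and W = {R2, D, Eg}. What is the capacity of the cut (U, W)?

32

Edges leaving {In, Core, A, R3, F}: In→R2 (4), In→D (6), A→Eg (4), R3→Eg (10), F→Eg (8).
Cut capacity = 4 + 6 + 4 + 10 + 8 = 32.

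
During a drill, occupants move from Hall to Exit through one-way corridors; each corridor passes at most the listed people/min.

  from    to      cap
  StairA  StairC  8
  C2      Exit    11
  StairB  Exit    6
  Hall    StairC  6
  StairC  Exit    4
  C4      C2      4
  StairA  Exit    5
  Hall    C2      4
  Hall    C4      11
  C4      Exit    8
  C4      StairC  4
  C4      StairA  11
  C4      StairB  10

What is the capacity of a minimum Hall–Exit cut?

19

Augment Hall→C4→Exit: bottleneck 8, flow now 8.
Augment Hall→StairC→Exit: bottleneck 4, flow now 12.
Augment Hall→C2→Exit: bottleneck 4, flow now 16.
Augment Hall→C4→StairA→Exit: bottleneck 3, flow now 19.
No augmenting path remains; maximum flow = 19.
By max-flow min-cut, the minimum cut capacity equals the max flow.
In the residual graph, reachable from Hall: {Hall, StairC}.
Min-cut edges: Hall→C4 (11), Hall→C2 (4), StairC→Exit (4); capacity 11 + 4 + 4 = 19.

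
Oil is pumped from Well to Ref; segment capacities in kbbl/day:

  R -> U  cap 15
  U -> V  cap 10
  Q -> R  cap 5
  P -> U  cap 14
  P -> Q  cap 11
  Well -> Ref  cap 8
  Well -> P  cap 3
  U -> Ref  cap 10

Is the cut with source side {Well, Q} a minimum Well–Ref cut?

No — its capacity is 16, but the minimum cut has capacity 11.

Given cut capacity: 3 + 8 + 5 = 16.
Augment Well→Ref: bottleneck 8, flow now 8.
Augment Well→P→U→Ref: bottleneck 3, flow now 11.
No augmenting path remains; maximum flow = 11.
In the residual graph, reachable from Well: {Well}.
Min-cut edges: Well→P (3), Well→Ref (8); capacity 3 + 8 = 11.
Cut capacity 16 exceeds the max flow 11, so it is not minimum.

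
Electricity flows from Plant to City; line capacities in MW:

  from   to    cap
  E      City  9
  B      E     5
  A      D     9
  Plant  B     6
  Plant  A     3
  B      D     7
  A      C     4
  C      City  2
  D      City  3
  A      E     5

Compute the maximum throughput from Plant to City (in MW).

Augment Plant→A→C→City: bottleneck 2, flow now 2.
Augment Plant→A→D→City: bottleneck 1, flow now 3.
Augment Plant→B→D→City: bottleneck 2, flow now 5.
Augment Plant→B→E→City: bottleneck 4, flow now 9.
No augmenting path remains; maximum flow = 9.
In the residual graph, reachable from Plant: {Plant}.
Min-cut edges: Plant→A (3), Plant→B (6); capacity 3 + 6 = 9.
This cut is saturated, so no flow can exceed 9.

9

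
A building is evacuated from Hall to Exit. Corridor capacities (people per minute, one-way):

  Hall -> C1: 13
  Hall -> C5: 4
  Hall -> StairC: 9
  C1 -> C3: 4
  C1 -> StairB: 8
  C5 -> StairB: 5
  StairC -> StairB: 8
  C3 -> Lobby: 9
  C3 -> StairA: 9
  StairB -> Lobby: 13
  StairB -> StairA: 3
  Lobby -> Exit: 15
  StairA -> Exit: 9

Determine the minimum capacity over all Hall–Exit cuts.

Augment Hall→C1→C3→Lobby→Exit: bottleneck 4, flow now 4.
Augment Hall→C1→StairB→Lobby→Exit: bottleneck 8, flow now 12.
Augment Hall→C5→StairB→Lobby→Exit: bottleneck 3, flow now 15.
Augment Hall→C5→StairB→StairA→Exit: bottleneck 1, flow now 16.
Augment Hall→StairC→StairB→StairA→Exit: bottleneck 2, flow now 18.
Augment Hall→StairC→StairB→Lobby→C3→StairA→Exit: bottleneck 2, flow now 20. (uses reverse residual edge)
No augmenting path remains; maximum flow = 20.
By max-flow min-cut, the minimum cut capacity equals the max flow.
In the residual graph, reachable from Hall: {Hall, C1, C5, StairC, StairB}.
Min-cut edges: C1→C3 (4), StairB→Lobby (13), StairB→StairA (3); capacity 4 + 13 + 3 = 20.

20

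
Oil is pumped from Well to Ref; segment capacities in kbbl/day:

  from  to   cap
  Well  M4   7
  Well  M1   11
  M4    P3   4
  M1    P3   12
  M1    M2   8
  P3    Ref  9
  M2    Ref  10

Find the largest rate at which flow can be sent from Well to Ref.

15

Augment Well→M4→P3→Ref: bottleneck 4, flow now 4.
Augment Well→M1→P3→Ref: bottleneck 5, flow now 9.
Augment Well→M1→M2→Ref: bottleneck 6, flow now 15.
No augmenting path remains; maximum flow = 15.
In the residual graph, reachable from Well: {Well, M4}.
Min-cut edges: Well→M1 (11), M4→P3 (4); capacity 11 + 4 = 15.
This cut is saturated, so no flow can exceed 15.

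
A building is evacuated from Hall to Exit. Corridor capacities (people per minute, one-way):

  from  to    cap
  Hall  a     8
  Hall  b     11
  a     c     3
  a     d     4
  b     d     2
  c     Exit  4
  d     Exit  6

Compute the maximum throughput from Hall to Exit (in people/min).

Augment Hall→a→c→Exit: bottleneck 3, flow now 3.
Augment Hall→a→d→Exit: bottleneck 4, flow now 7.
Augment Hall→b→d→Exit: bottleneck 2, flow now 9.
No augmenting path remains; maximum flow = 9.
In the residual graph, reachable from Hall: {Hall, a, b}.
Min-cut edges: a→c (3), a→d (4), b→d (2); capacity 3 + 4 + 2 = 9.
This cut is saturated, so no flow can exceed 9.

9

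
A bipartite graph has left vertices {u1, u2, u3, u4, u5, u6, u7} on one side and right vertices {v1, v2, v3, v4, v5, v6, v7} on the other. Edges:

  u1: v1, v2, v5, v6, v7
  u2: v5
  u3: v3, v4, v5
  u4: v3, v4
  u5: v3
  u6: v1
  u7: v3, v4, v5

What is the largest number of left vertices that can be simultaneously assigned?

Unit-capacity flow: source→left, listed edges, right→sink; max matching = max flow.
Augmenting path u1→v1 (+1); matched 1.
Augmenting path u2→v5 (+1); matched 2.
Augmenting path u3→v3 (+1); matched 3.
Augmenting path u4→v4 (+1); matched 4.
Augmenting path u6→v1→u1→v2 (+1); matched 5.
No augmenting path remains; maximum matching = 5.
König certificate: {u1, u6, v3, v4, v5} is a vertex cover of size 5 (every listed pair touches it), so no matching can be larger.

5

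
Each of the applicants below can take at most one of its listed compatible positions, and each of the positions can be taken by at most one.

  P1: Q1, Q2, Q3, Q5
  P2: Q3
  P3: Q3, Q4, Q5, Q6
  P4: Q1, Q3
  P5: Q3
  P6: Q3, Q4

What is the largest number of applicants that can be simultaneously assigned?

Unit-capacity flow: source→left, listed edges, right→sink; max matching = max flow.
Augmenting path P1→Q1 (+1); matched 1.
Augmenting path P2→Q3 (+1); matched 2.
Augmenting path P3→Q4 (+1); matched 3.
Augmenting path P4→Q1→P1→Q2 (+1); matched 4.
Augmenting path P6→Q4→P3→Q5 (+1); matched 5.
No augmenting path remains; maximum matching = 5.
König certificate: {P1, P3, P4, P6, Q3} is a vertex cover of size 5 (every listed pair touches it), so no matching can be larger.

5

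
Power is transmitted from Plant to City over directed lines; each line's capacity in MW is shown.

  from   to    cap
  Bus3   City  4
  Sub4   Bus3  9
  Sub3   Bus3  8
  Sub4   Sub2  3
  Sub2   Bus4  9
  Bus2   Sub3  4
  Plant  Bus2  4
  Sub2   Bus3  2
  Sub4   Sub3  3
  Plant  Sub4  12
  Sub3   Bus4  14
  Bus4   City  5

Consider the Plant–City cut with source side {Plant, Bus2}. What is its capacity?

16

Edges leaving {Plant, Bus2}: Plant→Sub4 (12), Bus2→Sub3 (4).
Cut capacity = 12 + 4 = 16.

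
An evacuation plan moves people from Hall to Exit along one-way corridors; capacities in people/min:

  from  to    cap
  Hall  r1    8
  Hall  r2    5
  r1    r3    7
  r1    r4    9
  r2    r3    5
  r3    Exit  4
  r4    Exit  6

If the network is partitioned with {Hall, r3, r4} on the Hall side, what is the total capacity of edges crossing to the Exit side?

Edges leaving {Hall, r3, r4}: Hall→r1 (8), Hall→r2 (5), r3→Exit (4), r4→Exit (6).
Cut capacity = 8 + 5 + 4 + 6 = 23.

23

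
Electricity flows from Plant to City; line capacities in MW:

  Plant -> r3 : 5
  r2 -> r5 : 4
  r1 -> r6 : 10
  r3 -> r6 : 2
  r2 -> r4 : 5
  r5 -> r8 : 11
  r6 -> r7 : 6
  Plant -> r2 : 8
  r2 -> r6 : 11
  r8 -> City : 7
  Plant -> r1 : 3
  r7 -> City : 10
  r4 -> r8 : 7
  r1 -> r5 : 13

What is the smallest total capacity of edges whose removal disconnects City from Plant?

Augment Plant→r1→r5→r8→City: bottleneck 3, flow now 3.
Augment Plant→r2→r4→r8→City: bottleneck 4, flow now 7.
Augment Plant→r2→r6→r7→City: bottleneck 4, flow now 11.
Augment Plant→r3→r6→r7→City: bottleneck 2, flow now 13.
No augmenting path remains; maximum flow = 13.
By max-flow min-cut, the minimum cut capacity equals the max flow.
In the residual graph, reachable from Plant: {Plant, r3}.
Min-cut edges: Plant→r1 (3), Plant→r2 (8), r3→r6 (2); capacity 3 + 8 + 2 = 13.

13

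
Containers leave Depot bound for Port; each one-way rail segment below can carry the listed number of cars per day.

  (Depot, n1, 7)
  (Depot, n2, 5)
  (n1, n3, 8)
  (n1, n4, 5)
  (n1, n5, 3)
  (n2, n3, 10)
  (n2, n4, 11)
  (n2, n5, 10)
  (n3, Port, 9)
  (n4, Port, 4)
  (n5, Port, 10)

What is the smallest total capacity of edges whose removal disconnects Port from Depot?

12

Augment Depot→n1→n3→Port: bottleneck 7, flow now 7.
Augment Depot→n2→n3→Port: bottleneck 2, flow now 9.
Augment Depot→n2→n4→Port: bottleneck 3, flow now 12.
No augmenting path remains; maximum flow = 12.
By max-flow min-cut, the minimum cut capacity equals the max flow.
In the residual graph, reachable from Depot: {Depot}.
Min-cut edges: Depot→n1 (7), Depot→n2 (5); capacity 7 + 5 = 12.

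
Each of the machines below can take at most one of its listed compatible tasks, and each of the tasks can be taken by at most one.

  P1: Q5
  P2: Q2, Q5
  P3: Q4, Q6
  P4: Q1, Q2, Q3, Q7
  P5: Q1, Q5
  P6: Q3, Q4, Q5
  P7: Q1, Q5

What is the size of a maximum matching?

Unit-capacity flow: source→left, listed edges, right→sink; max matching = max flow.
Augmenting path P1→Q5 (+1); matched 1.
Augmenting path P2→Q2 (+1); matched 2.
Augmenting path P3→Q4 (+1); matched 3.
Augmenting path P4→Q1 (+1); matched 4.
Augmenting path P6→Q3 (+1); matched 5.
Augmenting path P5→Q1→P4→Q7 (+1); matched 6.
No augmenting path remains; maximum matching = 6.
König certificate: {P2, P3, P4, P6, Q1, Q5} is a vertex cover of size 6 (every listed pair touches it), so no matching can be larger.

6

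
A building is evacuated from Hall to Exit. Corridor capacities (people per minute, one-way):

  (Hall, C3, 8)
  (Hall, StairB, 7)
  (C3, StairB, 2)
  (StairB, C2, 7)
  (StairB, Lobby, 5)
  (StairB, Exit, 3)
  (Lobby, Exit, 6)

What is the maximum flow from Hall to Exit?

8

Augment Hall→StairB→Exit: bottleneck 3, flow now 3.
Augment Hall→StairB→Lobby→Exit: bottleneck 4, flow now 7.
Augment Hall→C3→StairB→Lobby→Exit: bottleneck 1, flow now 8.
No augmenting path remains; maximum flow = 8.
In the residual graph, reachable from Hall: {Hall, C3, StairB, C2}.
Min-cut edges: StairB→Lobby (5), StairB→Exit (3); capacity 5 + 3 = 8.
This cut is saturated, so no flow can exceed 8.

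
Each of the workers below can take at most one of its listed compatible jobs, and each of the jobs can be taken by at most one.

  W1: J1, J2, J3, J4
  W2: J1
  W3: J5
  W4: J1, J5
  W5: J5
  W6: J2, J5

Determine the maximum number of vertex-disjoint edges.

4

Unit-capacity flow: source→left, listed edges, right→sink; max matching = max flow.
Augmenting path W1→J1 (+1); matched 1.
Augmenting path W3→J5 (+1); matched 2.
Augmenting path W6→J2 (+1); matched 3.
Augmenting path W2→J1→W1→J3 (+1); matched 4.
No augmenting path remains; maximum matching = 4.
König certificate: {W1, W6, J1, J5} is a vertex cover of size 4 (every listed pair touches it), so no matching can be larger.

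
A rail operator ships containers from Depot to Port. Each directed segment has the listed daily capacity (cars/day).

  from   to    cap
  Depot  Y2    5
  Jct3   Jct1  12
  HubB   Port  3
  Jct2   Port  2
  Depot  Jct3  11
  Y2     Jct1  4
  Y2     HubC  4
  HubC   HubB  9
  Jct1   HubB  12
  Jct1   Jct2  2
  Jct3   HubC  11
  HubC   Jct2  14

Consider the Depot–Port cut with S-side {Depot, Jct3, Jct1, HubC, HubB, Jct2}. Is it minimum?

No — its capacity is 10, but the minimum cut has capacity 5.

Given cut capacity: 5 + 3 + 2 = 10.
Augment Depot→Y2→Jct1→HubB→Port: bottleneck 3, flow now 3.
Augment Depot→Y2→Jct1→Jct2→Port: bottleneck 1, flow now 4.
Augment Depot→Y2→HubC→Jct2→Port: bottleneck 1, flow now 5.
No augmenting path remains; maximum flow = 5.
In the residual graph, reachable from Depot: {Depot, Y2, Jct3, Jct1, HubC, HubB, Jct2}.
Min-cut edges: HubB→Port (3), Jct2→Port (2); capacity 3 + 2 = 5.
Cut capacity 10 exceeds the max flow 5, so it is not minimum.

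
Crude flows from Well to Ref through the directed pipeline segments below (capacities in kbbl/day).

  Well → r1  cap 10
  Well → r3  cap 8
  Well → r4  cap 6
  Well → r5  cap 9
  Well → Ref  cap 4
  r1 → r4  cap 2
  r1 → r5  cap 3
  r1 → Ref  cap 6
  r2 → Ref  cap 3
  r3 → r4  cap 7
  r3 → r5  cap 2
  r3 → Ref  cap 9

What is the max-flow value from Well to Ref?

18

Augment Well→Ref: bottleneck 4, flow now 4.
Augment Well→r1→Ref: bottleneck 6, flow now 10.
Augment Well→r3→Ref: bottleneck 8, flow now 18.
No augmenting path remains; maximum flow = 18.
In the residual graph, reachable from Well: {Well, r1, r4, r5}.
Min-cut edges: Well→r3 (8), Well→Ref (4), r1→Ref (6); capacity 8 + 4 + 6 = 18.
This cut is saturated, so no flow can exceed 18.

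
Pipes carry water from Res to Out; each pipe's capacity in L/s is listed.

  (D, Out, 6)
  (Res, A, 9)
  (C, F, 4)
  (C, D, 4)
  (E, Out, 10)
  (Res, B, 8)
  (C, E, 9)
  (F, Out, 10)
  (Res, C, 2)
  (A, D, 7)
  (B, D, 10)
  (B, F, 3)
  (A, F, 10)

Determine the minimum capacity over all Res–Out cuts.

Augment Res→A→D→Out: bottleneck 6, flow now 6.
Augment Res→A→F→Out: bottleneck 3, flow now 9.
Augment Res→B→F→Out: bottleneck 3, flow now 12.
Augment Res→C→E→Out: bottleneck 2, flow now 14.
Augment Res→B→D→A→F→Out: bottleneck 4, flow now 18. (uses reverse residual edge)
No augmenting path remains; maximum flow = 18.
By max-flow min-cut, the minimum cut capacity equals the max flow.
In the residual graph, reachable from Res: {Res, A, B, D, F}.
Min-cut edges: Res→C (2), D→Out (6), F→Out (10); capacity 2 + 6 + 10 = 18.

18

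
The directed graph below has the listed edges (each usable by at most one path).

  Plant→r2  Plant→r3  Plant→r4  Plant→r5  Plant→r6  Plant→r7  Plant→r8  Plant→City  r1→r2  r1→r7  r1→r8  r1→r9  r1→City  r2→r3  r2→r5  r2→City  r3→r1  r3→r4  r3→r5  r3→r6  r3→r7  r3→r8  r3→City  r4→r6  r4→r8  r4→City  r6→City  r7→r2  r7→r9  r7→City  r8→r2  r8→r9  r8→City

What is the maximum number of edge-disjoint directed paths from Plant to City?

7

Assign every edge capacity 1; by Menger, the answer equals the max flow.
Path Plant→City (+1); total 1.
Path Plant→r2→City (+1); total 2.
Path Plant→r3→City (+1); total 3.
Path Plant→r4→City (+1); total 4.
Path Plant→r6→City (+1); total 5.
Path Plant→r7→City (+1); total 6.
Path Plant→r8→City (+1); total 7.
No residual Plant→City path; max flow = 7.
Certifying cut of size 7: {Plant→City, Plant→r2, Plant→r3, Plant→r4, Plant→r6, Plant→r7, Plant→r8}.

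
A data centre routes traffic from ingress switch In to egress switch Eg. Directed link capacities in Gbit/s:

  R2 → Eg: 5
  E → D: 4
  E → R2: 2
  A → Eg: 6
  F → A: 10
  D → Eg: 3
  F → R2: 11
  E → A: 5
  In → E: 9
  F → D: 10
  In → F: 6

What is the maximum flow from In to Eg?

Augment In→F→A→Eg: bottleneck 6, flow now 6.
Augment In→E→D→Eg: bottleneck 3, flow now 9.
Augment In→E→R2→Eg: bottleneck 2, flow now 11.
Augment In→E→A→F→R2→Eg: bottleneck 3, flow now 14. (uses reverse residual edge)
No augmenting path remains; maximum flow = 14.
In the residual graph, reachable from In: {In, F, E, A, D, R2}.
Min-cut edges: A→Eg (6), D→Eg (3), R2→Eg (5); capacity 6 + 3 + 5 = 14.
This cut is saturated, so no flow can exceed 14.

14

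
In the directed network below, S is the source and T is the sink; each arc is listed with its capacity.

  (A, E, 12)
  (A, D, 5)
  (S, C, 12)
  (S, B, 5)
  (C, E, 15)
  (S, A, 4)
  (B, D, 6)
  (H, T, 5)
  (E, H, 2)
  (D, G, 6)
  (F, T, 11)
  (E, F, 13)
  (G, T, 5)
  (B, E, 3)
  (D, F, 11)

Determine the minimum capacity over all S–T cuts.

Augment S→A→D→F→T: bottleneck 4, flow now 4.
Augment S→B→D→F→T: bottleneck 5, flow now 9.
Augment S→C→E→F→T: bottleneck 2, flow now 11.
Augment S→C→E→H→T: bottleneck 2, flow now 13.
Augment S→C→E→F→D→G→T: bottleneck 5, flow now 18. (uses reverse residual edge)
No augmenting path remains; maximum flow = 18.
By max-flow min-cut, the minimum cut capacity equals the max flow.
In the residual graph, reachable from S: {S, A, B, C, D, E, F, G}.
Min-cut edges: E→H (2), F→T (11), G→T (5); capacity 2 + 11 + 5 = 18.

18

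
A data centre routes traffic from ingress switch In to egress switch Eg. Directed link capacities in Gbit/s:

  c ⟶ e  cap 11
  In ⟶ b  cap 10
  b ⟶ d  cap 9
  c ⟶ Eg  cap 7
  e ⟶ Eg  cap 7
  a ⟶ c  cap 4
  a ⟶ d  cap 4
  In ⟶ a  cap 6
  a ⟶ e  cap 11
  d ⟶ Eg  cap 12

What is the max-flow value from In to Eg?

Augment In→a→c→Eg: bottleneck 4, flow now 4.
Augment In→a→d→Eg: bottleneck 2, flow now 6.
Augment In→b→d→Eg: bottleneck 9, flow now 15.
No augmenting path remains; maximum flow = 15.
In the residual graph, reachable from In: {In, b}.
Min-cut edges: In→a (6), b→d (9); capacity 6 + 9 = 15.
This cut is saturated, so no flow can exceed 15.

15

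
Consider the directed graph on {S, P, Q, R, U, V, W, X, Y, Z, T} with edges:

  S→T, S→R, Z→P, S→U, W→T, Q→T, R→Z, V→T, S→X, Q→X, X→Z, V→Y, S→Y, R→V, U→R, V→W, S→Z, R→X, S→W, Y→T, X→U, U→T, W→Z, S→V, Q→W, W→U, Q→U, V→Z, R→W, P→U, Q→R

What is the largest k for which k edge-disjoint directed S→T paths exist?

5

Assign every edge capacity 1; by Menger, the answer equals the max flow.
Path S→T (+1); total 1.
Path S→U→T (+1); total 2.
Path S→V→T (+1); total 3.
Path S→W→T (+1); total 4.
Path S→Y→T (+1); total 5.
No residual S→T path; max flow = 5.
Certifying cut of size 5: {S→T, U→T, V→T, W→T, Y→T}.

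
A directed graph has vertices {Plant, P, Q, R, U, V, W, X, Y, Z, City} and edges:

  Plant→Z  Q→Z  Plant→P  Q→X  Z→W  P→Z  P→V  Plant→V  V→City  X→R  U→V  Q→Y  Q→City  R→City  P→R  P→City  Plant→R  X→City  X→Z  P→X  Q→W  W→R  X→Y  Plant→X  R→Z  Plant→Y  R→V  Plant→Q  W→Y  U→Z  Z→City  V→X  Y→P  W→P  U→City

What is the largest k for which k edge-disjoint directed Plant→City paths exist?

6

Assign every edge capacity 1; by Menger, the answer equals the max flow.
Path Plant→P→City (+1); total 1.
Path Plant→Q→City (+1); total 2.
Path Plant→R→City (+1); total 3.
Path Plant→V→City (+1); total 4.
Path Plant→X→City (+1); total 5.
Path Plant→Z→City (+1); total 6.
No residual Plant→City path; max flow = 6.
Certifying cut of size 6: {P→City, Plant→Q, R→City, V→City, X→City, Z→City}.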